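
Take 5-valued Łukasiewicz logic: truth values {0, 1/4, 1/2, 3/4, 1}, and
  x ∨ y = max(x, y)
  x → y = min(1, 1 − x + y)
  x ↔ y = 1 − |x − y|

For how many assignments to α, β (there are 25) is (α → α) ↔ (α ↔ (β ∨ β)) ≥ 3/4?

value 1: 5 assignments (counts)
value 3/4: 8 assignments (counts)
value 1/2: 6 assignments
value 1/4: 4 assignments
value 0: 2 assignments
So 13 of the 25 assignments meet the threshold.

13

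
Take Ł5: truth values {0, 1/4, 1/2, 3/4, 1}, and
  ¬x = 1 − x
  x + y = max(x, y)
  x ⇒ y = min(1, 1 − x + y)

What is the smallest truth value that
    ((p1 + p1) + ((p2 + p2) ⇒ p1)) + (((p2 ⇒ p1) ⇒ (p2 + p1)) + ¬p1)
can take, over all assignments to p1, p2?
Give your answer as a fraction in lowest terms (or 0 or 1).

Take p1 = 1/4, p2 = 1/2:
p1 + p1 = 1/4 + 1/4 = 1/4
p2 + p2 = 1/2 + 1/2 = 1/2
(p2 + p2) ⇒ p1 = 1/2 ⇒ 1/4 = 3/4
(p1 + p1) + ((p2 + p2) ⇒ p1) = 1/4 + 3/4 = 3/4
p2 ⇒ p1 = 1/2 ⇒ 1/4 = 3/4
p2 + p1 = 1/2 + 1/4 = 1/2
(p2 ⇒ p1) ⇒ (p2 + p1) = 3/4 ⇒ 1/2 = 3/4
¬p1 = ¬1/4 = 3/4
((p2 ⇒ p1) ⇒ (p2 + p1)) + ¬p1 = 3/4 + 3/4 = 3/4
((p1 + p1) + ((p2 + p2) ⇒ p1)) + (((p2 ⇒ p1) ⇒ (p2 + p1)) + ¬p1) = 3/4 + 3/4 = 3/4
No assignment yields a value below 3/4, so this is the minimum.

3/4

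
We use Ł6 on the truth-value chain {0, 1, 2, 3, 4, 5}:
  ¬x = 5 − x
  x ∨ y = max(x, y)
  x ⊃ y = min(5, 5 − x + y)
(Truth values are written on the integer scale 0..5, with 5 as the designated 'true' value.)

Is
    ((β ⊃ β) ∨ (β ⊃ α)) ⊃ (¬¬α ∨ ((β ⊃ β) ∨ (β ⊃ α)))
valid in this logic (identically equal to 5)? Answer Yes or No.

At α = 4, β = 0, for instance:
β ⊃ β = 0 ⊃ 0 = 5
β ⊃ α = 0 ⊃ 4 = 5
(β ⊃ β) ∨ (β ⊃ α) = 5 ∨ 5 = 5
¬α = ¬4 = 1
¬¬α = ¬1 = 4
¬¬α ∨ ((β ⊃ β) ∨ (β ⊃ α)) = 4 ∨ 5 = 5
((β ⊃ β) ∨ (β ⊃ α)) ⊃ (¬¬α ∨ ((β ⊃ β) ∨ (β ⊃ α))) = 5 ⊃ 5 = 5
and checking the remaining 35 assignments likewise gives ≥ 5 in every case.

Yes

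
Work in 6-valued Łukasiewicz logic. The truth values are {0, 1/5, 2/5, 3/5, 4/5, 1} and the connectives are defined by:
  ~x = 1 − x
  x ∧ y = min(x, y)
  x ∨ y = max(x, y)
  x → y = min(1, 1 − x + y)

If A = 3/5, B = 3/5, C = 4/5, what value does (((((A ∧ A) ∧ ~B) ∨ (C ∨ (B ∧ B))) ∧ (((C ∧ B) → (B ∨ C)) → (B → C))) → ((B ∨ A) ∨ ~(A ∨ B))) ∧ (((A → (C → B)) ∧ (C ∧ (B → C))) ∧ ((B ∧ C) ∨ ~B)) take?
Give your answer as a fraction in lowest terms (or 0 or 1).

A ∧ A = 3/5 ∧ 3/5 = 3/5
~B = ~3/5 = 2/5
(A ∧ A) ∧ ~B = 3/5 ∧ 2/5 = 2/5
B ∧ B = 3/5 ∧ 3/5 = 3/5
C ∨ (B ∧ B) = 4/5 ∨ 3/5 = 4/5
((A ∧ A) ∧ ~B) ∨ (C ∨ (B ∧ B)) = 2/5 ∨ 4/5 = 4/5
C ∧ B = 4/5 ∧ 3/5 = 3/5
B ∨ C = 3/5 ∨ 4/5 = 4/5
(C ∧ B) → (B ∨ C) = 3/5 → 4/5 = 1
B → C = 3/5 → 4/5 = 1
((C ∧ B) → (B ∨ C)) → (B → C) = 1 → 1 = 1
(((A ∧ A) ∧ ~B) ∨ (C ∨ (B ∧ B))) ∧ (((C ∧ B) → (B ∨ C)) → (B → C)) = 4/5 ∧ 1 = 4/5
B ∨ A = 3/5 ∨ 3/5 = 3/5
A ∨ B = 3/5 ∨ 3/5 = 3/5
~(A ∨ B) = ~3/5 = 2/5
(B ∨ A) ∨ ~(A ∨ B) = 3/5 ∨ 2/5 = 3/5
((((A ∧ A) ∧ ~B) ∨ (C ∨ (B ∧ B))) ∧ (((C ∧ B) → (B ∨ C)) → (B → C))) → ((B ∨ A) ∨ ~(A ∨ B)) = 4/5 → 3/5 = 4/5
C → B = 4/5 → 3/5 = 4/5
A → (C → B) = 3/5 → 4/5 = 1
B → C = 3/5 → 4/5 = 1
C ∧ (B → C) = 4/5 ∧ 1 = 4/5
(A → (C → B)) ∧ (C ∧ (B → C)) = 1 ∧ 4/5 = 4/5
B ∧ C = 3/5 ∧ 4/5 = 3/5
~B = ~3/5 = 2/5
(B ∧ C) ∨ ~B = 3/5 ∨ 2/5 = 3/5
((A → (C → B)) ∧ (C ∧ (B → C))) ∧ ((B ∧ C) ∨ ~B) = 4/5 ∧ 3/5 = 3/5
(((((A ∧ A) ∧ ~B) ∨ (C ∨ (B ∧ B))) ∧ (((C ∧ B) → (B ∨ C)) → (B → C))) → ((B ∨ A) ∨ ~(A ∨ B))) ∧ (((A → (C → B)) ∧ (C ∧ (B → C))) ∧ ((B ∧ C) ∨ ~B)) = 4/5 ∧ 3/5 = 3/5

3/5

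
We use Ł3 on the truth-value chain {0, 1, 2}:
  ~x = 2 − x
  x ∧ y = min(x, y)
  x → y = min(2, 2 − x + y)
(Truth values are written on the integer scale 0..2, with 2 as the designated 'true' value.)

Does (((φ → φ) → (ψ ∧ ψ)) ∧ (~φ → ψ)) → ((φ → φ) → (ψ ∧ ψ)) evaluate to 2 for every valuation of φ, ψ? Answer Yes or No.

φ = 0, ψ = 0 ↦ 2
φ = 0, ψ = 1 ↦ 2
φ = 0, ψ = 2 ↦ 2
φ = 1, ψ = 0 ↦ 2
φ = 1, ψ = 1 ↦ 2
φ = 1, ψ = 2 ↦ 2
φ = 2, ψ = 0 ↦ 2
φ = 2, ψ = 1 ↦ 2
φ = 2, ψ = 2 ↦ 2
Every assignment gives a value ≥ 2.

Yes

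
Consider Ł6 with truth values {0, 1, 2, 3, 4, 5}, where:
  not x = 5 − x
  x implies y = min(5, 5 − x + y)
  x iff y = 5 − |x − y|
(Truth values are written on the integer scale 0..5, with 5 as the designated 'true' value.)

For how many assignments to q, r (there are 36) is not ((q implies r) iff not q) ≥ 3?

value 5: 1 assignment (counts)
value 4: 3 assignments (counts)
value 3: 5 assignments (counts)
value 2: 7 assignments
value 1: 9 assignments
value 0: 11 assignments
So 9 of the 36 assignments meet the threshold.

9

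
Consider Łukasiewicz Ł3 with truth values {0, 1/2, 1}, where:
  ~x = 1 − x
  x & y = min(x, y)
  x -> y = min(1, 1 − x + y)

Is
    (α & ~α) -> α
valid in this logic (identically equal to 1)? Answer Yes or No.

α = 0 ↦ 1
α = 1/2 ↦ 1
α = 1 ↦ 1
Every assignment gives a value ≥ 1.

Yes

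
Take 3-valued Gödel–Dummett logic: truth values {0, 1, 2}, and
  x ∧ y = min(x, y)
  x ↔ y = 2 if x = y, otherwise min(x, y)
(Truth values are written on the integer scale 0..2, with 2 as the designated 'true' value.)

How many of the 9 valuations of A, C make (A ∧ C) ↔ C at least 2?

6

A = 0, C = 0 ↦ 2  ≥
A = 0, C = 1 ↦ 0  <
A = 0, C = 2 ↦ 0  <
A = 1, C = 0 ↦ 2  ≥
A = 1, C = 1 ↦ 2  ≥
A = 1, C = 2 ↦ 1  <
A = 2, C = 0 ↦ 2  ≥
A = 2, C = 1 ↦ 2  ≥
A = 2, C = 2 ↦ 2  ≥
So 6 of the 9 assignments meet the threshold.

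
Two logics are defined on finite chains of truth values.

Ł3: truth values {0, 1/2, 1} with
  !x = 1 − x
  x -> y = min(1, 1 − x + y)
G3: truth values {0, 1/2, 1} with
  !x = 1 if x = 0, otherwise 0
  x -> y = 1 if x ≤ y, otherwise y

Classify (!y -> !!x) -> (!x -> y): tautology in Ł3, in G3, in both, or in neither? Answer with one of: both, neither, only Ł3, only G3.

In Ł3: every assignment gives 1 — tautology.
In G3: at x = 0, y = 1/2 the value is 1/2 — not a tautology.

only Ł3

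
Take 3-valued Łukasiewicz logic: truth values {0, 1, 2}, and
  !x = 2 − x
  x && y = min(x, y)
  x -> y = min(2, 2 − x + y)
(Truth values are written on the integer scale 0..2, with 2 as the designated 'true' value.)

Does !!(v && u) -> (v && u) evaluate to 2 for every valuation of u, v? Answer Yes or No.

u = 0, v = 0 ↦ 2
u = 0, v = 1 ↦ 2
u = 0, v = 2 ↦ 2
u = 1, v = 0 ↦ 2
u = 1, v = 1 ↦ 2
u = 1, v = 2 ↦ 2
u = 2, v = 0 ↦ 2
u = 2, v = 1 ↦ 2
u = 2, v = 2 ↦ 2
Every assignment gives a value ≥ 2.

Yes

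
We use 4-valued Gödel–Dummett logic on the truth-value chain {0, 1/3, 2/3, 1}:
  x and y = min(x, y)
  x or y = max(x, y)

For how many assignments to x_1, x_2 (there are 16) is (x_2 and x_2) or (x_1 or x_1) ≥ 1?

7

x_1 = 0, x_2 = 0 ↦ 0  <
x_1 = 0, x_2 = 1/3 ↦ 1/3  <
x_1 = 0, x_2 = 2/3 ↦ 2/3  <
x_1 = 0, x_2 = 1 ↦ 1  ≥
x_1 = 1/3, x_2 = 0 ↦ 1/3  <
x_1 = 1/3, x_2 = 1/3 ↦ 1/3  <
x_1 = 1/3, x_2 = 2/3 ↦ 2/3  <
x_1 = 1/3, x_2 = 1 ↦ 1  ≥
x_1 = 2/3, x_2 = 0 ↦ 2/3  <
x_1 = 2/3, x_2 = 1/3 ↦ 2/3  <
x_1 = 2/3, x_2 = 2/3 ↦ 2/3  <
x_1 = 2/3, x_2 = 1 ↦ 1  ≥
x_1 = 1, x_2 = 0 ↦ 1  ≥
x_1 = 1, x_2 = 1/3 ↦ 1  ≥
x_1 = 1, x_2 = 2/3 ↦ 1  ≥
x_1 = 1, x_2 = 1 ↦ 1  ≥
So 7 of the 16 assignments meet the threshold.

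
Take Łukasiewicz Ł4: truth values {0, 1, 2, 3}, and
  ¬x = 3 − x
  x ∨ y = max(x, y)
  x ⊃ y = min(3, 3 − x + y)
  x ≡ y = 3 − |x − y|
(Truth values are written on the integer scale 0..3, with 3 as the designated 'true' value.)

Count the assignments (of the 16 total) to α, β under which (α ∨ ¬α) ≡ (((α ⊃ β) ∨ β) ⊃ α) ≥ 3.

α = 0, β = 0 ↦ 0  <
α = 0, β = 1 ↦ 0  <
α = 0, β = 2 ↦ 0  <
α = 0, β = 3 ↦ 0  <
α = 1, β = 0 ↦ 3  ≥
α = 1, β = 1 ↦ 2  <
α = 1, β = 2 ↦ 2  <
α = 1, β = 3 ↦ 2  <
α = 2, β = 0 ↦ 2  <
α = 2, β = 1 ↦ 2  <
α = 2, β = 2 ↦ 3  ≥
α = 2, β = 3 ↦ 3  ≥
α = 3, β = 0 ↦ 3  ≥
α = 3, β = 1 ↦ 3  ≥
α = 3, β = 2 ↦ 3  ≥
α = 3, β = 3 ↦ 3  ≥
So 7 of the 16 assignments meet the threshold.

7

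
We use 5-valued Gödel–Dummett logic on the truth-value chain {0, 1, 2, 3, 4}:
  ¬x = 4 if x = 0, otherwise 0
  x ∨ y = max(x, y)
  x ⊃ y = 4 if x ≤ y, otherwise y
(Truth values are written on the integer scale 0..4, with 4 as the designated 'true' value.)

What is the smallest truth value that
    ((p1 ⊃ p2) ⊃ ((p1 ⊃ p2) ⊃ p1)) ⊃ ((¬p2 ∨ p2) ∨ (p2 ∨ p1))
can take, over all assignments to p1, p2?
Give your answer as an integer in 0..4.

Take p1 = 2, p2 = 1:
p1 ⊃ p2 = 2 ⊃ 1 = 1
p1 ⊃ p2 = 2 ⊃ 1 = 1
(p1 ⊃ p2) ⊃ p1 = 1 ⊃ 2 = 4
(p1 ⊃ p2) ⊃ ((p1 ⊃ p2) ⊃ p1) = 1 ⊃ 4 = 4
¬p2 = ¬1 = 0
¬p2 ∨ p2 = 0 ∨ 1 = 1
p2 ∨ p1 = 1 ∨ 2 = 2
(¬p2 ∨ p2) ∨ (p2 ∨ p1) = 1 ∨ 2 = 2
((p1 ⊃ p2) ⊃ ((p1 ⊃ p2) ⊃ p1)) ⊃ ((¬p2 ∨ p2) ∨ (p2 ∨ p1)) = 4 ⊃ 2 = 2
No assignment yields a value below 2, so this is the minimum.

2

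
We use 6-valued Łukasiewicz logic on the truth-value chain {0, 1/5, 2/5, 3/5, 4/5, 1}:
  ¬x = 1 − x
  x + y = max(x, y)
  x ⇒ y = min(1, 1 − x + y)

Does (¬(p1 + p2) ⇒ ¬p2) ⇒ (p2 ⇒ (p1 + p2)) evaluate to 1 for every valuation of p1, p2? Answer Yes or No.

Yes

At p1 = 3/5, p2 = 3/5, for instance:
p1 + p2 = 3/5 + 3/5 = 3/5
¬(p1 + p2) = ¬3/5 = 2/5
¬p2 = ¬3/5 = 2/5
¬(p1 + p2) ⇒ ¬p2 = 2/5 ⇒ 2/5 = 1
p2 ⇒ (p1 + p2) = 3/5 ⇒ 3/5 = 1
(¬(p1 + p2) ⇒ ¬p2) ⇒ (p2 ⇒ (p1 + p2)) = 1 ⇒ 1 = 1
and checking the remaining 35 assignments likewise gives ≥ 1 in every case.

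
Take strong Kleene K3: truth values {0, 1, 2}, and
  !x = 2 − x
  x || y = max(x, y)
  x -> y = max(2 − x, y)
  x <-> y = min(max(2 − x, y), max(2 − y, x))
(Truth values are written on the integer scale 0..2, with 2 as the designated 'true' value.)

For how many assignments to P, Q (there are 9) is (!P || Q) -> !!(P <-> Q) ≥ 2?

3

P = 0, Q = 0 ↦ 2  ≥
P = 0, Q = 1 ↦ 1  <
P = 0, Q = 2 ↦ 0  <
P = 1, Q = 0 ↦ 1  <
P = 1, Q = 1 ↦ 1  <
P = 1, Q = 2 ↦ 1  <
P = 2, Q = 0 ↦ 2  ≥
P = 2, Q = 1 ↦ 1  <
P = 2, Q = 2 ↦ 2  ≥
So 3 of the 9 assignments meet the threshold.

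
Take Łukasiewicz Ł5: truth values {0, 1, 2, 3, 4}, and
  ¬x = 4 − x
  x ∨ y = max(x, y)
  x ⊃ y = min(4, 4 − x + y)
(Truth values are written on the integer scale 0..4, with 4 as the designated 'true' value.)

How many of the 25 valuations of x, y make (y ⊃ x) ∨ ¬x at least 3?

24

value 4: 19 assignments (counts)
value 3: 5 assignments (counts)
value 2: 1 assignment
So 24 of the 25 assignments meet the threshold.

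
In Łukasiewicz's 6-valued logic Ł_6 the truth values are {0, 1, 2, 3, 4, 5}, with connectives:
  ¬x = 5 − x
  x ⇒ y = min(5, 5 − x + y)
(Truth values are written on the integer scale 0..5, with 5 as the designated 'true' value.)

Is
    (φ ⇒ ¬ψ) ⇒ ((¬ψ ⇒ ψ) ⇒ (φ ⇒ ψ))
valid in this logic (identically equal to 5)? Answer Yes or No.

Yes

At φ = 2, ψ = 4, for instance:
¬ψ = ¬4 = 1
φ ⇒ ¬ψ = 2 ⇒ 1 = 4
¬ψ ⇒ ψ = 1 ⇒ 4 = 5
φ ⇒ ψ = 2 ⇒ 4 = 5
(¬ψ ⇒ ψ) ⇒ (φ ⇒ ψ) = 5 ⇒ 5 = 5
(φ ⇒ ¬ψ) ⇒ ((¬ψ ⇒ ψ) ⇒ (φ ⇒ ψ)) = 4 ⇒ 5 = 5
and checking the remaining 35 assignments likewise gives ≥ 5 in every case.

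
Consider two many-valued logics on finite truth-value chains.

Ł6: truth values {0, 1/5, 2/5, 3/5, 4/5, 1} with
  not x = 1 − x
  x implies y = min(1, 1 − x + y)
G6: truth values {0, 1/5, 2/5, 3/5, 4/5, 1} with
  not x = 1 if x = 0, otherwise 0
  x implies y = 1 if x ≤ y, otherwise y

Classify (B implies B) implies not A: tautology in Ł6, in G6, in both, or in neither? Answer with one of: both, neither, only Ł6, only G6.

neither

In Ł6: at A = 1/5, B = 0 the value is 4/5 — not a tautology.
In G6: at A = 1/5, B = 0 the value is 0 — not a tautology.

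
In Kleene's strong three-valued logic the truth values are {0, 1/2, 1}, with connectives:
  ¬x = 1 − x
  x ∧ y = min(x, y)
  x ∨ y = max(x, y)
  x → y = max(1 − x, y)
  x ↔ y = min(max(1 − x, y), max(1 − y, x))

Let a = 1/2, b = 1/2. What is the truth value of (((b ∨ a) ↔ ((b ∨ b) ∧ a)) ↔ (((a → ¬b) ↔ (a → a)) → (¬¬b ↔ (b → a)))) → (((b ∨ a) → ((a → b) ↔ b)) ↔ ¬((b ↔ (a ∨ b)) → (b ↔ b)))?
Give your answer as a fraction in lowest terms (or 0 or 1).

b ∨ a = 1/2 ∨ 1/2 = 1/2
b ∨ b = 1/2 ∨ 1/2 = 1/2
(b ∨ b) ∧ a = 1/2 ∧ 1/2 = 1/2
(b ∨ a) ↔ ((b ∨ b) ∧ a) = 1/2 ↔ 1/2 = 1/2
¬b = ¬1/2 = 1/2
a → ¬b = 1/2 → 1/2 = 1/2
a → a = 1/2 → 1/2 = 1/2
(a → ¬b) ↔ (a → a) = 1/2 ↔ 1/2 = 1/2
¬b = ¬1/2 = 1/2
¬¬b = ¬1/2 = 1/2
b → a = 1/2 → 1/2 = 1/2
¬¬b ↔ (b → a) = 1/2 ↔ 1/2 = 1/2
((a → ¬b) ↔ (a → a)) → (¬¬b ↔ (b → a)) = 1/2 → 1/2 = 1/2
((b ∨ a) ↔ ((b ∨ b) ∧ a)) ↔ (((a → ¬b) ↔ (a → a)) → (¬¬b ↔ (b → a))) = 1/2 ↔ 1/2 = 1/2
b ∨ a = 1/2 ∨ 1/2 = 1/2
a → b = 1/2 → 1/2 = 1/2
(a → b) ↔ b = 1/2 ↔ 1/2 = 1/2
(b ∨ a) → ((a → b) ↔ b) = 1/2 → 1/2 = 1/2
a ∨ b = 1/2 ∨ 1/2 = 1/2
b ↔ (a ∨ b) = 1/2 ↔ 1/2 = 1/2
b ↔ b = 1/2 ↔ 1/2 = 1/2
(b ↔ (a ∨ b)) → (b ↔ b) = 1/2 → 1/2 = 1/2
¬((b ↔ (a ∨ b)) → (b ↔ b)) = ¬1/2 = 1/2
((b ∨ a) → ((a → b) ↔ b)) ↔ ¬((b ↔ (a ∨ b)) → (b ↔ b)) = 1/2 ↔ 1/2 = 1/2
(((b ∨ a) ↔ ((b ∨ b) ∧ a)) ↔ (((a → ¬b) ↔ (a → a)) → (¬¬b ↔ (b → a)))) → (((b ∨ a) → ((a → b) ↔ b)) ↔ ¬((b ↔ (a ∨ b)) → (b ↔ b))) = 1/2 → 1/2 = 1/2

1/2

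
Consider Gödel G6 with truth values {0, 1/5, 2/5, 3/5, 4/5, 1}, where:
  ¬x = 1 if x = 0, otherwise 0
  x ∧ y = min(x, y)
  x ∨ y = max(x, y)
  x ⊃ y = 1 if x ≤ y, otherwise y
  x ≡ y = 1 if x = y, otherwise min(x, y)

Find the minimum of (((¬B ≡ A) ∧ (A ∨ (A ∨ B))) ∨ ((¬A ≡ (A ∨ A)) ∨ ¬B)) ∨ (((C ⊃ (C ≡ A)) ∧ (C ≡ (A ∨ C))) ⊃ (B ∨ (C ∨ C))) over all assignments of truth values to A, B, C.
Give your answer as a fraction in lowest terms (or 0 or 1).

1/5

Take A = 0, B = 1/5, C = 0:
¬B = ¬1/5 = 0
¬B ≡ A = 0 ≡ 0 = 1
A ∨ B = 0 ∨ 1/5 = 1/5
A ∨ (A ∨ B) = 0 ∨ 1/5 = 1/5
(¬B ≡ A) ∧ (A ∨ (A ∨ B)) = 1 ∧ 1/5 = 1/5
¬A = ¬0 = 1
A ∨ A = 0 ∨ 0 = 0
¬A ≡ (A ∨ A) = 1 ≡ 0 = 0
¬B = ¬1/5 = 0
(¬A ≡ (A ∨ A)) ∨ ¬B = 0 ∨ 0 = 0
((¬B ≡ A) ∧ (A ∨ (A ∨ B))) ∨ ((¬A ≡ (A ∨ A)) ∨ ¬B) = 1/5 ∨ 0 = 1/5
C ≡ A = 0 ≡ 0 = 1
C ⊃ (C ≡ A) = 0 ⊃ 1 = 1
A ∨ C = 0 ∨ 0 = 0
C ≡ (A ∨ C) = 0 ≡ 0 = 1
(C ⊃ (C ≡ A)) ∧ (C ≡ (A ∨ C)) = 1 ∧ 1 = 1
C ∨ C = 0 ∨ 0 = 0
B ∨ (C ∨ C) = 1/5 ∨ 0 = 1/5
((C ⊃ (C ≡ A)) ∧ (C ≡ (A ∨ C))) ⊃ (B ∨ (C ∨ C)) = 1 ⊃ 1/5 = 1/5
(((¬B ≡ A) ∧ (A ∨ (A ∨ B))) ∨ ((¬A ≡ (A ∨ A)) ∨ ¬B)) ∨ (((C ⊃ (C ≡ A)) ∧ (C ≡ (A ∨ C))) ⊃ (B ∨ (C ∨ C))) = 1/5 ∨ 1/5 = 1/5
No assignment yields a value below 1/5, so this is the minimum.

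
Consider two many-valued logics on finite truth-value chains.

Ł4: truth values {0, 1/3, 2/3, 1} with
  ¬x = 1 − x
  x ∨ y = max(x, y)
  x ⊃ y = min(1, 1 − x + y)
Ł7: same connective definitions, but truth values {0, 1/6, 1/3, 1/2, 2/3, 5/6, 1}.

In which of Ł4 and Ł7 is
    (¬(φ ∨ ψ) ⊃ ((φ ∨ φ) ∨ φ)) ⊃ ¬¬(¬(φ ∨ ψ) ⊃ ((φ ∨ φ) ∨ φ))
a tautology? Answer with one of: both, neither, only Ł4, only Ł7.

In Ł4: every assignment gives 1 — tautology.
In Ł7: every assignment gives 1 — tautology.

both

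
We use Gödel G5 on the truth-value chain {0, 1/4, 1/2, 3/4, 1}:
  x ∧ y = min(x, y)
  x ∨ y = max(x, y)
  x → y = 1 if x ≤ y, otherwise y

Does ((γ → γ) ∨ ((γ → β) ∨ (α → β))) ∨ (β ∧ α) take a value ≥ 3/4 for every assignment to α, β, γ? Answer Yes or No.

Yes

At α = 1/4, β = 1/4, γ = 0, for instance:
γ → γ = 0 → 0 = 1
γ → β = 0 → 1/4 = 1
α → β = 1/4 → 1/4 = 1
(γ → β) ∨ (α → β) = 1 ∨ 1 = 1
(γ → γ) ∨ ((γ → β) ∨ (α → β)) = 1 ∨ 1 = 1
β ∧ α = 1/4 ∧ 1/4 = 1/4
((γ → γ) ∨ ((γ → β) ∨ (α → β))) ∨ (β ∧ α) = 1 ∨ 1/4 = 1
and checking the remaining 124 assignments likewise gives ≥ 3/4 in every case.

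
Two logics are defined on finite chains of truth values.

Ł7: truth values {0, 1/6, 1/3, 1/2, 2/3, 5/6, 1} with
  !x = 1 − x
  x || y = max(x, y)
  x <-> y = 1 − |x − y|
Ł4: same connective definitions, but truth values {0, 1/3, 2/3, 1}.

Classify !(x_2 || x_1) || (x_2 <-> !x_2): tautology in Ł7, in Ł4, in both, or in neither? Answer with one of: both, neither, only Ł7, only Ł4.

In Ł7: at x_1 = 0, x_2 = 1/6 the value is 5/6 — not a tautology.
In Ł4: at x_1 = 0, x_2 = 1/3 the value is 2/3 — not a tautology.

neither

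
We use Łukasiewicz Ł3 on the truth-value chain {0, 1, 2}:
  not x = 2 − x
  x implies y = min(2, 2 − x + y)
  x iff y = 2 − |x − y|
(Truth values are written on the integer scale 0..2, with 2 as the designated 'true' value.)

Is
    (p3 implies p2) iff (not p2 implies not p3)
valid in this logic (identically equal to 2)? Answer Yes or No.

p2 = 0, p3 = 0 ↦ 2
p2 = 0, p3 = 1 ↦ 2
p2 = 0, p3 = 2 ↦ 2
p2 = 1, p3 = 0 ↦ 2
p2 = 1, p3 = 1 ↦ 2
p2 = 1, p3 = 2 ↦ 2
p2 = 2, p3 = 0 ↦ 2
p2 = 2, p3 = 1 ↦ 2
p2 = 2, p3 = 2 ↦ 2
Every assignment gives a value ≥ 2.

Yes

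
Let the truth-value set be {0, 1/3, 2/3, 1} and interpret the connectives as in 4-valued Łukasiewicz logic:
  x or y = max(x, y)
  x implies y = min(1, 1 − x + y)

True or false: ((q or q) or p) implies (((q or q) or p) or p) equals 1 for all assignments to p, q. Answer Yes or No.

Yes

p = 0, q = 0 ↦ 1
p = 0, q = 1/3 ↦ 1
p = 0, q = 2/3 ↦ 1
p = 0, q = 1 ↦ 1
p = 1/3, q = 0 ↦ 1
p = 1/3, q = 1/3 ↦ 1
p = 1/3, q = 2/3 ↦ 1
p = 1/3, q = 1 ↦ 1
p = 2/3, q = 0 ↦ 1
p = 2/3, q = 1/3 ↦ 1
p = 2/3, q = 2/3 ↦ 1
p = 2/3, q = 1 ↦ 1
p = 1, q = 0 ↦ 1
p = 1, q = 1/3 ↦ 1
p = 1, q = 2/3 ↦ 1
p = 1, q = 1 ↦ 1
Every assignment gives a value ≥ 1.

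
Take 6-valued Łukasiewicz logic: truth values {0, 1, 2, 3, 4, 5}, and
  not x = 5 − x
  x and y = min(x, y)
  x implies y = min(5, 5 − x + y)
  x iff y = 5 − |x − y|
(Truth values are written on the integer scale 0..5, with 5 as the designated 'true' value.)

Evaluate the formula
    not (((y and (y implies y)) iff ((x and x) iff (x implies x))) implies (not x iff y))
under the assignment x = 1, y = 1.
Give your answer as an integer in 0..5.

3

y implies y = 1 implies 1 = 5
y and (y implies y) = 1 and 5 = 1
x and x = 1 and 1 = 1
x implies x = 1 implies 1 = 5
(x and x) iff (x implies x) = 1 iff 5 = 1
(y and (y implies y)) iff ((x and x) iff (x implies x)) = 1 iff 1 = 5
not x = not 1 = 4
not x iff y = 4 iff 1 = 2
((y and (y implies y)) iff ((x and x) iff (x implies x))) implies (not x iff y) = 5 implies 2 = 2
not (((y and (y implies y)) iff ((x and x) iff (x implies x))) implies (not x iff y)) = not 2 = 3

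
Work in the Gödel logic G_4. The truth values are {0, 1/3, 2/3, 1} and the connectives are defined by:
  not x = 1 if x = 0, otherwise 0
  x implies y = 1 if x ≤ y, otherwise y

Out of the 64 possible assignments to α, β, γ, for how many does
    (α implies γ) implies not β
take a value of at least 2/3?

25

value 1: 25 assignments (counts)
value 0: 39 assignments
So 25 of the 64 assignments meet the threshold.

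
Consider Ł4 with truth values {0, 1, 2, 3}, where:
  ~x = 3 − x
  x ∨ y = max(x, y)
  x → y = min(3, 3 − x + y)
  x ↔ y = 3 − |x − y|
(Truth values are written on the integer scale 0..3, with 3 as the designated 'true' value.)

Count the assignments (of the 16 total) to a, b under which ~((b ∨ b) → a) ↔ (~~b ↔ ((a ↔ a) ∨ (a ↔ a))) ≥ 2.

a = 0, b = 0 ↦ 3  ≥
a = 0, b = 1 ↦ 3  ≥
a = 0, b = 2 ↦ 3  ≥
a = 0, b = 3 ↦ 3  ≥
a = 1, b = 0 ↦ 3  ≥
a = 1, b = 1 ↦ 2  ≥
a = 1, b = 2 ↦ 2  ≥
a = 1, b = 3 ↦ 2  ≥
a = 2, b = 0 ↦ 3  ≥
a = 2, b = 1 ↦ 2  ≥
a = 2, b = 2 ↦ 1  <
a = 2, b = 3 ↦ 1  <
a = 3, b = 0 ↦ 3  ≥
a = 3, b = 1 ↦ 2  ≥
a = 3, b = 2 ↦ 1  <
a = 3, b = 3 ↦ 0  <
So 12 of the 16 assignments meet the threshold.

12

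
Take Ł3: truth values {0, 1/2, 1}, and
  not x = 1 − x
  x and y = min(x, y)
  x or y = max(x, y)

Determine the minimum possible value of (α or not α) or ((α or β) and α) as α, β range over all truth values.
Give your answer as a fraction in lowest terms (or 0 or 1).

1/2

Take α = 1/2, β = 0:
not α = not 1/2 = 1/2
α or not α = 1/2 or 1/2 = 1/2
α or β = 1/2 or 0 = 1/2
(α or β) and α = 1/2 and 1/2 = 1/2
(α or not α) or ((α or β) and α) = 1/2 or 1/2 = 1/2
No assignment yields a value below 1/2, so this is the minimum.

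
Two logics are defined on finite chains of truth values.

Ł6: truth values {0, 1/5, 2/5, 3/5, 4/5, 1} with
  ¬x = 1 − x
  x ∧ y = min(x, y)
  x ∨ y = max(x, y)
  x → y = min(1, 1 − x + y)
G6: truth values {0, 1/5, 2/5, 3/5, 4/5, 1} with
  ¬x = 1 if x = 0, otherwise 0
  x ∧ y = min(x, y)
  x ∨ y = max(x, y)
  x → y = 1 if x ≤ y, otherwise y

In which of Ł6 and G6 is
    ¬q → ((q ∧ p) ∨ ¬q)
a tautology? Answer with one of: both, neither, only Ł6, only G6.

both

In Ł6: every assignment gives 1 — tautology.
In G6: every assignment gives 1 — tautology.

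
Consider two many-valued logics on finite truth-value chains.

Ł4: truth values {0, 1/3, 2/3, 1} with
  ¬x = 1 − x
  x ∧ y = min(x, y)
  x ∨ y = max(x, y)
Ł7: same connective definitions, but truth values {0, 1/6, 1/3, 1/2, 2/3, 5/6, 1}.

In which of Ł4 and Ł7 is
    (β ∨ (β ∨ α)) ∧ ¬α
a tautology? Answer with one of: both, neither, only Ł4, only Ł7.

In Ł4: at α = 0, β = 0 the value is 0 — not a tautology.
In Ł7: at α = 0, β = 0 the value is 0 — not a tautology.

neither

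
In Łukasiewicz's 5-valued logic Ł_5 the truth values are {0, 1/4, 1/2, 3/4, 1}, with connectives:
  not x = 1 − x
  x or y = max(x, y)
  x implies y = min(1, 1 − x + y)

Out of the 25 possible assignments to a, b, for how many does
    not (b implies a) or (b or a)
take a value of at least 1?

9

value 1: 9 assignments (counts)
value 3/4: 7 assignments
value 1/2: 5 assignments
value 1/4: 3 assignments
value 0: 1 assignment
So 9 of the 25 assignments meet the threshold.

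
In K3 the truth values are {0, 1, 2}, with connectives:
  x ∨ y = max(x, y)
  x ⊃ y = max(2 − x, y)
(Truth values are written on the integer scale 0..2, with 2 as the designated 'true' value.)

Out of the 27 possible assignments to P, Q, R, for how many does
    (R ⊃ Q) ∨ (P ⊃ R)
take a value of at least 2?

23

value 2: 23 assignments (counts)
value 1: 4 assignments
So 23 of the 27 assignments meet the threshold.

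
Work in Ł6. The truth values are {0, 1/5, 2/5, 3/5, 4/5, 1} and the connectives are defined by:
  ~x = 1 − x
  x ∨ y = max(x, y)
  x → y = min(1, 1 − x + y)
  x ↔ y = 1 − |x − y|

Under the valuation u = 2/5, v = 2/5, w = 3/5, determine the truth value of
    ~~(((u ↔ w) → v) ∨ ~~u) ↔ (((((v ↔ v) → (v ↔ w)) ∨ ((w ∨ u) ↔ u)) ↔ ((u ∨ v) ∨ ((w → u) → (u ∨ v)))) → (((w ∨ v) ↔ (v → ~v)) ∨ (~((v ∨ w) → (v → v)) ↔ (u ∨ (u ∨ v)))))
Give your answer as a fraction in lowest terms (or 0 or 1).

4/5

u ↔ w = 2/5 ↔ 3/5 = 4/5
(u ↔ w) → v = 4/5 → 2/5 = 3/5
~u = ~2/5 = 3/5
~~u = ~3/5 = 2/5
((u ↔ w) → v) ∨ ~~u = 3/5 ∨ 2/5 = 3/5
~(((u ↔ w) → v) ∨ ~~u) = ~3/5 = 2/5
~~(((u ↔ w) → v) ∨ ~~u) = ~2/5 = 3/5
v ↔ v = 2/5 ↔ 2/5 = 1
v ↔ w = 2/5 ↔ 3/5 = 4/5
(v ↔ v) → (v ↔ w) = 1 → 4/5 = 4/5
w ∨ u = 3/5 ∨ 2/5 = 3/5
(w ∨ u) ↔ u = 3/5 ↔ 2/5 = 4/5
((v ↔ v) → (v ↔ w)) ∨ ((w ∨ u) ↔ u) = 4/5 ∨ 4/5 = 4/5
u ∨ v = 2/5 ∨ 2/5 = 2/5
w → u = 3/5 → 2/5 = 4/5
u ∨ v = 2/5 ∨ 2/5 = 2/5
(w → u) → (u ∨ v) = 4/5 → 2/5 = 3/5
(u ∨ v) ∨ ((w → u) → (u ∨ v)) = 2/5 ∨ 3/5 = 3/5
(((v ↔ v) → (v ↔ w)) ∨ ((w ∨ u) ↔ u)) ↔ ((u ∨ v) ∨ ((w → u) → (u ∨ v))) = 4/5 ↔ 3/5 = 4/5
w ∨ v = 3/5 ∨ 2/5 = 3/5
~v = ~2/5 = 3/5
v → ~v = 2/5 → 3/5 = 1
(w ∨ v) ↔ (v → ~v) = 3/5 ↔ 1 = 3/5
v ∨ w = 2/5 ∨ 3/5 = 3/5
v → v = 2/5 → 2/5 = 1
(v ∨ w) → (v → v) = 3/5 → 1 = 1
~((v ∨ w) → (v → v)) = ~1 = 0
u ∨ v = 2/5 ∨ 2/5 = 2/5
u ∨ (u ∨ v) = 2/5 ∨ 2/5 = 2/5
~((v ∨ w) → (v → v)) ↔ (u ∨ (u ∨ v)) = 0 ↔ 2/5 = 3/5
((w ∨ v) ↔ (v → ~v)) ∨ (~((v ∨ w) → (v → v)) ↔ (u ∨ (u ∨ v))) = 3/5 ∨ 3/5 = 3/5
((((v ↔ v) → (v ↔ w)) ∨ ((w ∨ u) ↔ u)) ↔ ((u ∨ v) ∨ ((w → u) → (u ∨ v)))) → (((w ∨ v) ↔ (v → ~v)) ∨ (~((v ∨ w) → (v → v)) ↔ (u ∨ (u ∨ v)))) = 4/5 → 3/5 = 4/5
~~(((u ↔ w) → v) ∨ ~~u) ↔ (((((v ↔ v) → (v ↔ w)) ∨ ((w ∨ u) ↔ u)) ↔ ((u ∨ v) ∨ ((w → u) → (u ∨ v)))) → (((w ∨ v) ↔ (v → ~v)) ∨ (~((v ∨ w) → (v → v)) ↔ (u ∨ (u ∨ v))))) = 3/5 ↔ 4/5 = 4/5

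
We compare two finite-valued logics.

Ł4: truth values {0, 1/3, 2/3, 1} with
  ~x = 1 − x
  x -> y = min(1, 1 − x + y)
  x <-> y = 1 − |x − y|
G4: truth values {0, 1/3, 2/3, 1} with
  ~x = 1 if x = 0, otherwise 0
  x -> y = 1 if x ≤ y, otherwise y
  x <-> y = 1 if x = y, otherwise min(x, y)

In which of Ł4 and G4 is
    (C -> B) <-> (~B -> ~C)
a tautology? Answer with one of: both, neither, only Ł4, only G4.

In Ł4: every assignment gives 1 — tautology.
In G4: at B = 1/3, C = 2/3 the value is 1/3 — not a tautology.

only Ł4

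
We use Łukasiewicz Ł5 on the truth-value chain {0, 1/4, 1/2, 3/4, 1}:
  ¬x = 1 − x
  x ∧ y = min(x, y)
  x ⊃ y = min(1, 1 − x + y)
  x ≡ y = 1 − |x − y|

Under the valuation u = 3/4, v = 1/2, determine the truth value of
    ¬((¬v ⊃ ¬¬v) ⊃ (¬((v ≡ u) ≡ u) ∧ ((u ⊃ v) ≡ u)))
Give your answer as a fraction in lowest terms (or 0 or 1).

¬v = ¬1/2 = 1/2
¬v = ¬1/2 = 1/2
¬¬v = ¬1/2 = 1/2
¬v ⊃ ¬¬v = 1/2 ⊃ 1/2 = 1
v ≡ u = 1/2 ≡ 3/4 = 3/4
(v ≡ u) ≡ u = 3/4 ≡ 3/4 = 1
¬((v ≡ u) ≡ u) = ¬1 = 0
u ⊃ v = 3/4 ⊃ 1/2 = 3/4
(u ⊃ v) ≡ u = 3/4 ≡ 3/4 = 1
¬((v ≡ u) ≡ u) ∧ ((u ⊃ v) ≡ u) = 0 ∧ 1 = 0
(¬v ⊃ ¬¬v) ⊃ (¬((v ≡ u) ≡ u) ∧ ((u ⊃ v) ≡ u)) = 1 ⊃ 0 = 0
¬((¬v ⊃ ¬¬v) ⊃ (¬((v ≡ u) ≡ u) ∧ ((u ⊃ v) ≡ u))) = ¬0 = 1

1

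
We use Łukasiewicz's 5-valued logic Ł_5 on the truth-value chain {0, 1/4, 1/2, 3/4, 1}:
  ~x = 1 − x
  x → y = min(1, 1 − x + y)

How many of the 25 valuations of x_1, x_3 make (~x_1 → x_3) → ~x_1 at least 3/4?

value 1: 9 assignments (counts)
value 3/4: 3 assignments (counts)
value 1/2: 4 assignments
value 1/4: 4 assignments
value 0: 5 assignments
So 12 of the 25 assignments meet the threshold.

12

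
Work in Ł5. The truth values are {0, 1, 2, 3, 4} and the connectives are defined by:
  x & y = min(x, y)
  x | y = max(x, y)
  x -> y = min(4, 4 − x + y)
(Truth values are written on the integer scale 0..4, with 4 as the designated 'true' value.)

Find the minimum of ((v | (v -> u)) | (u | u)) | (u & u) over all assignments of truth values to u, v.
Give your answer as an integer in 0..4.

Take u = 0, v = 2:
v -> u = 2 -> 0 = 2
v | (v -> u) = 2 | 2 = 2
u | u = 0 | 0 = 0
(v | (v -> u)) | (u | u) = 2 | 0 = 2
u & u = 0 & 0 = 0
((v | (v -> u)) | (u | u)) | (u & u) = 2 | 0 = 2
No assignment yields a value below 2, so this is the minimum.

2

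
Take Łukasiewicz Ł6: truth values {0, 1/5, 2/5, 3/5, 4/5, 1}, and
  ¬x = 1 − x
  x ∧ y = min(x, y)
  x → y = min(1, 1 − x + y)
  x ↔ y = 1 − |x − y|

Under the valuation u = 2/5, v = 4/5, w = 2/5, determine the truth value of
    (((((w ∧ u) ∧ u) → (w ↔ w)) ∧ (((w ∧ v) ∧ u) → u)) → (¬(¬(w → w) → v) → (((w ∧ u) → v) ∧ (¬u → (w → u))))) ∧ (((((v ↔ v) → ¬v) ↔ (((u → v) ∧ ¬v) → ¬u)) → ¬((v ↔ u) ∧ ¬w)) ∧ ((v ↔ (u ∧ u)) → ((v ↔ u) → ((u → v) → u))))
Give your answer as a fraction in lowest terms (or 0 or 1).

w ∧ u = 2/5 ∧ 2/5 = 2/5
(w ∧ u) ∧ u = 2/5 ∧ 2/5 = 2/5
w ↔ w = 2/5 ↔ 2/5 = 1
((w ∧ u) ∧ u) → (w ↔ w) = 2/5 → 1 = 1
w ∧ v = 2/5 ∧ 4/5 = 2/5
(w ∧ v) ∧ u = 2/5 ∧ 2/5 = 2/5
((w ∧ v) ∧ u) → u = 2/5 → 2/5 = 1
(((w ∧ u) ∧ u) → (w ↔ w)) ∧ (((w ∧ v) ∧ u) → u) = 1 ∧ 1 = 1
w → w = 2/5 → 2/5 = 1
¬(w → w) = ¬1 = 0
¬(w → w) → v = 0 → 4/5 = 1
¬(¬(w → w) → v) = ¬1 = 0
w ∧ u = 2/5 ∧ 2/5 = 2/5
(w ∧ u) → v = 2/5 → 4/5 = 1
¬u = ¬2/5 = 3/5
w → u = 2/5 → 2/5 = 1
¬u → (w → u) = 3/5 → 1 = 1
((w ∧ u) → v) ∧ (¬u → (w → u)) = 1 ∧ 1 = 1
¬(¬(w → w) → v) → (((w ∧ u) → v) ∧ (¬u → (w → u))) = 0 → 1 = 1
((((w ∧ u) ∧ u) → (w ↔ w)) ∧ (((w ∧ v) ∧ u) → u)) → (¬(¬(w → w) → v) → (((w ∧ u) → v) ∧ (¬u → (w → u)))) = 1 → 1 = 1
v ↔ v = 4/5 ↔ 4/5 = 1
¬v = ¬4/5 = 1/5
(v ↔ v) → ¬v = 1 → 1/5 = 1/5
u → v = 2/5 → 4/5 = 1
¬v = ¬4/5 = 1/5
(u → v) ∧ ¬v = 1 ∧ 1/5 = 1/5
¬u = ¬2/5 = 3/5
((u → v) ∧ ¬v) → ¬u = 1/5 → 3/5 = 1
((v ↔ v) → ¬v) ↔ (((u → v) ∧ ¬v) → ¬u) = 1/5 ↔ 1 = 1/5
v ↔ u = 4/5 ↔ 2/5 = 3/5
¬w = ¬2/5 = 3/5
(v ↔ u) ∧ ¬w = 3/5 ∧ 3/5 = 3/5
¬((v ↔ u) ∧ ¬w) = ¬3/5 = 2/5
(((v ↔ v) → ¬v) ↔ (((u → v) ∧ ¬v) → ¬u)) → ¬((v ↔ u) ∧ ¬w) = 1/5 → 2/5 = 1
u ∧ u = 2/5 ∧ 2/5 = 2/5
v ↔ (u ∧ u) = 4/5 ↔ 2/5 = 3/5
v ↔ u = 4/5 ↔ 2/5 = 3/5
u → v = 2/5 → 4/5 = 1
(u → v) → u = 1 → 2/5 = 2/5
(v ↔ u) → ((u → v) → u) = 3/5 → 2/5 = 4/5
(v ↔ (u ∧ u)) → ((v ↔ u) → ((u → v) → u)) = 3/5 → 4/5 = 1
((((v ↔ v) → ¬v) ↔ (((u → v) ∧ ¬v) → ¬u)) → ¬((v ↔ u) ∧ ¬w)) ∧ ((v ↔ (u ∧ u)) → ((v ↔ u) → ((u → v) → u))) = 1 ∧ 1 = 1
(((((w ∧ u) ∧ u) → (w ↔ w)) ∧ (((w ∧ v) ∧ u) → u)) → (¬(¬(w → w) → v) → (((w ∧ u) → v) ∧ (¬u → (w → u))))) ∧ (((((v ↔ v) → ¬v) ↔ (((u → v) ∧ ¬v) → ¬u)) → ¬((v ↔ u) ∧ ¬w)) ∧ ((v ↔ (u ∧ u)) → ((v ↔ u) → ((u → v) → u)))) = 1 ∧ 1 = 1

1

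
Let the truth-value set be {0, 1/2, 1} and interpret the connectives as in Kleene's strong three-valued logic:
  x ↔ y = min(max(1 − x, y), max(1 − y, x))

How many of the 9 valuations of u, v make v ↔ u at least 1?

u = 0, v = 0 ↦ 1  ≥
u = 0, v = 1/2 ↦ 1/2  <
u = 0, v = 1 ↦ 0  <
u = 1/2, v = 0 ↦ 1/2  <
u = 1/2, v = 1/2 ↦ 1/2  <
u = 1/2, v = 1 ↦ 1/2  <
u = 1, v = 0 ↦ 0  <
u = 1, v = 1/2 ↦ 1/2  <
u = 1, v = 1 ↦ 1  ≥
So 2 of the 9 assignments meet the threshold.

2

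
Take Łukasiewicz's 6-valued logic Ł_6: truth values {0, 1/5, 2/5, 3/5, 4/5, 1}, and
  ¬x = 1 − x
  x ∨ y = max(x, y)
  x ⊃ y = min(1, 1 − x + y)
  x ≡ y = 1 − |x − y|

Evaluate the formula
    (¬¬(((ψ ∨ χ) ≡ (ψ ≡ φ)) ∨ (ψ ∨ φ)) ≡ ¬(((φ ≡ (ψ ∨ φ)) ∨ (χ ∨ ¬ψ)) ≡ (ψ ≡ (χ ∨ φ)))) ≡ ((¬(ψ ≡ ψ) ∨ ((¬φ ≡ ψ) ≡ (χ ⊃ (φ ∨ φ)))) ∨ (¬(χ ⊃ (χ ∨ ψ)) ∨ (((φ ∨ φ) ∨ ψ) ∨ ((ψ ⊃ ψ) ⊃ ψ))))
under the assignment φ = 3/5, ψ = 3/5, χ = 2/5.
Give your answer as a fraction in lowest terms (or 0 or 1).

ψ ∨ χ = 3/5 ∨ 2/5 = 3/5
ψ ≡ φ = 3/5 ≡ 3/5 = 1
(ψ ∨ χ) ≡ (ψ ≡ φ) = 3/5 ≡ 1 = 3/5
ψ ∨ φ = 3/5 ∨ 3/5 = 3/5
((ψ ∨ χ) ≡ (ψ ≡ φ)) ∨ (ψ ∨ φ) = 3/5 ∨ 3/5 = 3/5
¬(((ψ ∨ χ) ≡ (ψ ≡ φ)) ∨ (ψ ∨ φ)) = ¬3/5 = 2/5
¬¬(((ψ ∨ χ) ≡ (ψ ≡ φ)) ∨ (ψ ∨ φ)) = ¬2/5 = 3/5
ψ ∨ φ = 3/5 ∨ 3/5 = 3/5
φ ≡ (ψ ∨ φ) = 3/5 ≡ 3/5 = 1
¬ψ = ¬3/5 = 2/5
χ ∨ ¬ψ = 2/5 ∨ 2/5 = 2/5
(φ ≡ (ψ ∨ φ)) ∨ (χ ∨ ¬ψ) = 1 ∨ 2/5 = 1
χ ∨ φ = 2/5 ∨ 3/5 = 3/5
ψ ≡ (χ ∨ φ) = 3/5 ≡ 3/5 = 1
((φ ≡ (ψ ∨ φ)) ∨ (χ ∨ ¬ψ)) ≡ (ψ ≡ (χ ∨ φ)) = 1 ≡ 1 = 1
¬(((φ ≡ (ψ ∨ φ)) ∨ (χ ∨ ¬ψ)) ≡ (ψ ≡ (χ ∨ φ))) = ¬1 = 0
¬¬(((ψ ∨ χ) ≡ (ψ ≡ φ)) ∨ (ψ ∨ φ)) ≡ ¬(((φ ≡ (ψ ∨ φ)) ∨ (χ ∨ ¬ψ)) ≡ (ψ ≡ (χ ∨ φ))) = 3/5 ≡ 0 = 2/5
ψ ≡ ψ = 3/5 ≡ 3/5 = 1
¬(ψ ≡ ψ) = ¬1 = 0
¬φ = ¬3/5 = 2/5
¬φ ≡ ψ = 2/5 ≡ 3/5 = 4/5
φ ∨ φ = 3/5 ∨ 3/5 = 3/5
χ ⊃ (φ ∨ φ) = 2/5 ⊃ 3/5 = 1
(¬φ ≡ ψ) ≡ (χ ⊃ (φ ∨ φ)) = 4/5 ≡ 1 = 4/5
¬(ψ ≡ ψ) ∨ ((¬φ ≡ ψ) ≡ (χ ⊃ (φ ∨ φ))) = 0 ∨ 4/5 = 4/5
χ ∨ ψ = 2/5 ∨ 3/5 = 3/5
χ ⊃ (χ ∨ ψ) = 2/5 ⊃ 3/5 = 1
¬(χ ⊃ (χ ∨ ψ)) = ¬1 = 0
φ ∨ φ = 3/5 ∨ 3/5 = 3/5
(φ ∨ φ) ∨ ψ = 3/5 ∨ 3/5 = 3/5
ψ ⊃ ψ = 3/5 ⊃ 3/5 = 1
(ψ ⊃ ψ) ⊃ ψ = 1 ⊃ 3/5 = 3/5
((φ ∨ φ) ∨ ψ) ∨ ((ψ ⊃ ψ) ⊃ ψ) = 3/5 ∨ 3/5 = 3/5
¬(χ ⊃ (χ ∨ ψ)) ∨ (((φ ∨ φ) ∨ ψ) ∨ ((ψ ⊃ ψ) ⊃ ψ)) = 0 ∨ 3/5 = 3/5
(¬(ψ ≡ ψ) ∨ ((¬φ ≡ ψ) ≡ (χ ⊃ (φ ∨ φ)))) ∨ (¬(χ ⊃ (χ ∨ ψ)) ∨ (((φ ∨ φ) ∨ ψ) ∨ ((ψ ⊃ ψ) ⊃ ψ))) = 4/5 ∨ 3/5 = 4/5
(¬¬(((ψ ∨ χ) ≡ (ψ ≡ φ)) ∨ (ψ ∨ φ)) ≡ ¬(((φ ≡ (ψ ∨ φ)) ∨ (χ ∨ ¬ψ)) ≡ (ψ ≡ (χ ∨ φ)))) ≡ ((¬(ψ ≡ ψ) ∨ ((¬φ ≡ ψ) ≡ (χ ⊃ (φ ∨ φ)))) ∨ (¬(χ ⊃ (χ ∨ ψ)) ∨ (((φ ∨ φ) ∨ ψ) ∨ ((ψ ⊃ ψ) ⊃ ψ)))) = 2/5 ≡ 4/5 = 3/5

3/5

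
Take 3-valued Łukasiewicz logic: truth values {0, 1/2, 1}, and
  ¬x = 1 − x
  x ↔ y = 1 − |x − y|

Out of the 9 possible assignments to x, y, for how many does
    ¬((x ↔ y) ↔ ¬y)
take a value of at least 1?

2

x = 0, y = 0 ↦ 0  <
x = 0, y = 1/2 ↦ 0  <
x = 0, y = 1 ↦ 0  <
x = 1/2, y = 0 ↦ 1/2  <
x = 1/2, y = 1/2 ↦ 1/2  <
x = 1/2, y = 1 ↦ 1/2  <
x = 1, y = 0 ↦ 1  ≥
x = 1, y = 1/2 ↦ 0  <
x = 1, y = 1 ↦ 1  ≥
So 2 of the 9 assignments meet the threshold.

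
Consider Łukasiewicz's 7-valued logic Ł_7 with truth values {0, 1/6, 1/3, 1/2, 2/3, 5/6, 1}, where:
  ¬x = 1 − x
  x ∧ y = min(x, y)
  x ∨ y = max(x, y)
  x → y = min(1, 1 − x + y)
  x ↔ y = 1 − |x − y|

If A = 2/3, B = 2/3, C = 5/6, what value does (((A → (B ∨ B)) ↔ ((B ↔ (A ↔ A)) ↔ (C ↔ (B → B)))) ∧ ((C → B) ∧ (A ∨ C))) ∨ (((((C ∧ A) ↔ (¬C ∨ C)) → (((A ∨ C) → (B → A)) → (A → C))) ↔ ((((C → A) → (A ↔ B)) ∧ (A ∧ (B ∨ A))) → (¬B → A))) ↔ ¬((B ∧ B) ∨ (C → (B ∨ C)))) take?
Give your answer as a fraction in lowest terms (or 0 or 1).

5/6

B ∨ B = 2/3 ∨ 2/3 = 2/3
A → (B ∨ B) = 2/3 → 2/3 = 1
A ↔ A = 2/3 ↔ 2/3 = 1
B ↔ (A ↔ A) = 2/3 ↔ 1 = 2/3
B → B = 2/3 → 2/3 = 1
C ↔ (B → B) = 5/6 ↔ 1 = 5/6
(B ↔ (A ↔ A)) ↔ (C ↔ (B → B)) = 2/3 ↔ 5/6 = 5/6
(A → (B ∨ B)) ↔ ((B ↔ (A ↔ A)) ↔ (C ↔ (B → B))) = 1 ↔ 5/6 = 5/6
C → B = 5/6 → 2/3 = 5/6
A ∨ C = 2/3 ∨ 5/6 = 5/6
(C → B) ∧ (A ∨ C) = 5/6 ∧ 5/6 = 5/6
((A → (B ∨ B)) ↔ ((B ↔ (A ↔ A)) ↔ (C ↔ (B → B)))) ∧ ((C → B) ∧ (A ∨ C)) = 5/6 ∧ 5/6 = 5/6
C ∧ A = 5/6 ∧ 2/3 = 2/3
¬C = ¬5/6 = 1/6
¬C ∨ C = 1/6 ∨ 5/6 = 5/6
(C ∧ A) ↔ (¬C ∨ C) = 2/3 ↔ 5/6 = 5/6
A ∨ C = 2/3 ∨ 5/6 = 5/6
B → A = 2/3 → 2/3 = 1
(A ∨ C) → (B → A) = 5/6 → 1 = 1
A → C = 2/3 → 5/6 = 1
((A ∨ C) → (B → A)) → (A → C) = 1 → 1 = 1
((C ∧ A) ↔ (¬C ∨ C)) → (((A ∨ C) → (B → A)) → (A → C)) = 5/6 → 1 = 1
C → A = 5/6 → 2/3 = 5/6
A ↔ B = 2/3 ↔ 2/3 = 1
(C → A) → (A ↔ B) = 5/6 → 1 = 1
B ∨ A = 2/3 ∨ 2/3 = 2/3
A ∧ (B ∨ A) = 2/3 ∧ 2/3 = 2/3
((C → A) → (A ↔ B)) ∧ (A ∧ (B ∨ A)) = 1 ∧ 2/3 = 2/3
¬B = ¬2/3 = 1/3
¬B → A = 1/3 → 2/3 = 1
(((C → A) → (A ↔ B)) ∧ (A ∧ (B ∨ A))) → (¬B → A) = 2/3 → 1 = 1
(((C ∧ A) ↔ (¬C ∨ C)) → (((A ∨ C) → (B → A)) → (A → C))) ↔ ((((C → A) → (A ↔ B)) ∧ (A ∧ (B ∨ A))) → (¬B → A)) = 1 ↔ 1 = 1
B ∧ B = 2/3 ∧ 2/3 = 2/3
B ∨ C = 2/3 ∨ 5/6 = 5/6
C → (B ∨ C) = 5/6 → 5/6 = 1
(B ∧ B) ∨ (C → (B ∨ C)) = 2/3 ∨ 1 = 1
¬((B ∧ B) ∨ (C → (B ∨ C))) = ¬1 = 0
((((C ∧ A) ↔ (¬C ∨ C)) → (((A ∨ C) → (B → A)) → (A → C))) ↔ ((((C → A) → (A ↔ B)) ∧ (A ∧ (B ∨ A))) → (¬B → A))) ↔ ¬((B ∧ B) ∨ (C → (B ∨ C))) = 1 ↔ 0 = 0
(((A → (B ∨ B)) ↔ ((B ↔ (A ↔ A)) ↔ (C ↔ (B → B)))) ∧ ((C → B) ∧ (A ∨ C))) ∨ (((((C ∧ A) ↔ (¬C ∨ C)) → (((A ∨ C) → (B → A)) → (A → C))) ↔ ((((C → A) → (A ↔ B)) ∧ (A ∧ (B ∨ A))) → (¬B → A))) ↔ ¬((B ∧ B) ∨ (C → (B ∨ C)))) = 5/6 ∨ 0 = 5/6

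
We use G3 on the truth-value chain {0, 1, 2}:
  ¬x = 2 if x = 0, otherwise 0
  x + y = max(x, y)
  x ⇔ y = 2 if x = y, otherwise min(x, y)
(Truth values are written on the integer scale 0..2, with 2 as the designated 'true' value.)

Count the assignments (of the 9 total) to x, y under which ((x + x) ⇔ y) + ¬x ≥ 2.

5

x = 0, y = 0 ↦ 2  ≥
x = 0, y = 1 ↦ 2  ≥
x = 0, y = 2 ↦ 2  ≥
x = 1, y = 0 ↦ 0  <
x = 1, y = 1 ↦ 2  ≥
x = 1, y = 2 ↦ 1  <
x = 2, y = 0 ↦ 0  <
x = 2, y = 1 ↦ 1  <
x = 2, y = 2 ↦ 2  ≥
So 5 of the 9 assignments meet the threshold.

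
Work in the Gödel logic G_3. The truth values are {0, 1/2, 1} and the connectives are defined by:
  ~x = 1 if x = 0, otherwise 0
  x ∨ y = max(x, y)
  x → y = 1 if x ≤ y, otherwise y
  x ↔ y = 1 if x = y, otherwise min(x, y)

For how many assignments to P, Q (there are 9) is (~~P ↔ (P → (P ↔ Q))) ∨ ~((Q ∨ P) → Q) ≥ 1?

5

P = 0, Q = 0 ↦ 0  <
P = 0, Q = 1/2 ↦ 0  <
P = 0, Q = 1 ↦ 0  <
P = 1/2, Q = 0 ↦ 1  ≥
P = 1/2, Q = 1/2 ↦ 1  ≥
P = 1/2, Q = 1 ↦ 1  ≥
P = 1, Q = 0 ↦ 1  ≥
P = 1, Q = 1/2 ↦ 1/2  <
P = 1, Q = 1 ↦ 1  ≥
So 5 of the 9 assignments meet the threshold.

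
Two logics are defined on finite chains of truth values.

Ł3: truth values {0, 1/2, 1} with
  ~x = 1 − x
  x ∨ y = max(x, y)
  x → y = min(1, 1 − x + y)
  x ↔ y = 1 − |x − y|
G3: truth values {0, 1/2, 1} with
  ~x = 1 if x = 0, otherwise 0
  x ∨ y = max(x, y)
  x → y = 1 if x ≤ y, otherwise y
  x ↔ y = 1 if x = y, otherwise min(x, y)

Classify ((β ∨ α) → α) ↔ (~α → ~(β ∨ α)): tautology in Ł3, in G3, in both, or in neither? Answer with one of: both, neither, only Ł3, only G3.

In Ł3: every assignment gives 1 — tautology.
In G3: at α = 1/2, β = 1 the value is 1/2 — not a tautology.

only Ł3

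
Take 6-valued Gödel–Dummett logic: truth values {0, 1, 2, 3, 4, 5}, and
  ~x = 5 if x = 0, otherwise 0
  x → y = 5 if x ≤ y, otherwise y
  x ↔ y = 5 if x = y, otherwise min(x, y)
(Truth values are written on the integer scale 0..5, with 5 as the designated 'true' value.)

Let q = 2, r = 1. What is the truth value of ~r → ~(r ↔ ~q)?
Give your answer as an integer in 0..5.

5

~r = ~1 = 0
~q = ~2 = 0
r ↔ ~q = 1 ↔ 0 = 0
~(r ↔ ~q) = ~0 = 5
~r → ~(r ↔ ~q) = 0 → 5 = 5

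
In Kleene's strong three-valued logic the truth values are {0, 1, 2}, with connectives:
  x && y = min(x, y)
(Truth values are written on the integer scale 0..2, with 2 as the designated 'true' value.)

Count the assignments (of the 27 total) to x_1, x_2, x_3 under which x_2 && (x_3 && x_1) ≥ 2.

value 2: 1 assignment (counts)
value 1: 7 assignments
value 0: 19 assignments
So 1 of the 27 assignments meets the threshold.

1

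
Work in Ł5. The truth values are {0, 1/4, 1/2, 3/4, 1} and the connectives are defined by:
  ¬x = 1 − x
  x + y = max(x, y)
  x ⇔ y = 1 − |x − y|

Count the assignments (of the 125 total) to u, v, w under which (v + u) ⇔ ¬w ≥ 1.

value 1: 25 assignments (counts)
value 3/4: 40 assignments
value 1/2: 30 assignments
value 1/4: 20 assignments
value 0: 10 assignments
So 25 of the 125 assignments meet the threshold.

25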